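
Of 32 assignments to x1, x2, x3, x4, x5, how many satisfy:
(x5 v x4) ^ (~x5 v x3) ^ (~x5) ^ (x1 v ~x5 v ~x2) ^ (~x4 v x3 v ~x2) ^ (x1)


CNF with 6 clauses over 5 vars (32 assignments).
An assignment satisfies CNF iff every clause has >=1 true literal.
Check each row (bits = x1,x2,x3,x4,x5; clause T/F shown):
  row 0 [00000]: clauses=FTTTTF -> 0
  row 1 [00001]: clauses=TFFTTF -> 0
  row 2 [00010]: clauses=TTTTTF -> 0
  row 3 [00011]: clauses=TFFTTF -> 0
  row 4 [00100]: clauses=FTTTTF -> 0
  row 5 [00101]: clauses=TTFTTF -> 0
  row 6 [00110]: clauses=TTTTTF -> 0
  row 7 [00111]: clauses=TTFTTF -> 0
  row 8 [01000]: clauses=FTTTTF -> 0
  row 9 [01001]: clauses=TFFFTF -> 0
  row 10 [01010]: clauses=TTTTFF -> 0
  row 11 [01011]: clauses=TFFFFF -> 0
  row 12 [01100]: clauses=FTTTTF -> 0
  row 13 [01101]: clauses=TTFFTF -> 0
  row 14 [01110]: clauses=TTTTTF -> 0
  row 15 [01111]: clauses=TTFFTF -> 0
  row 16 [10000]: clauses=FTTTTT -> 0
  row 17 [10001]: clauses=TFFTTT -> 0
  row 18 [10010]: clauses=TTTTTT -> 1
  row 19 [10011]: clauses=TFFTTT -> 0
  row 20 [10100]: clauses=FTTTTT -> 0
  row 21 [10101]: clauses=TTFTTT -> 0
  row 22 [10110]: clauses=TTTTTT -> 1
  row 23 [10111]: clauses=TTFTTT -> 0
  row 24 [11000]: clauses=FTTTTT -> 0
  row 25 [11001]: clauses=TFFTTT -> 0
  row 26 [11010]: clauses=TTTTFT -> 0
  row 27 [11011]: clauses=TFFTFT -> 0
  row 28 [11100]: clauses=FTTTTT -> 0
  row 29 [11101]: clauses=TTFTTT -> 0
  row 30 [11110]: clauses=TTTTTT -> 1
  row 31 [11111]: clauses=TTFTTT -> 0
Full result column, 8 rows per line (x1,x2 fixed per line; x3,x4,x5 runs 000..111 left to right):
  rows 0-7 [x1,x2=00]: 00000000  (ones: 0)
  rows 8-15 [x1,x2=01]: 00000000  (ones: 0)
  rows 16-23 [x1,x2=10]: 00100010  (ones: 2)
  rows 24-31 [x1,x2=11]: 00000010  (ones: 1)
Satisfying assignments = 0+0+2+1 = 3

3


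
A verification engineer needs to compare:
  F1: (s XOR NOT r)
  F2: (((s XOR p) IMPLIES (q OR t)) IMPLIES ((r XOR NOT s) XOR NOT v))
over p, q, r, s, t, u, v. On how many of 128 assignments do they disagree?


F1 = (s XOR NOT r)
F2 = (((s XOR p) IMPLIES (q OR t)) IMPLIES ((r XOR NOT s) XOR NOT v))
Evaluate both on each of 128 rows (bits = p,q,r,s,t,u,v):
  row 0 [0000000]: F1=1 F2=0 (differ) -> 1
  row 1 [0000001]: F1=1 F2=1 -> 0
  row 2 [0000010]: F1=1 F2=0 (differ) -> 1
  row 3 [0000011]: F1=1 F2=1 -> 0
  row 4 [0000100]: F1=1 F2=0 (differ) -> 1
  (every remaining row is evaluated the same way; all 128 results are listed next)
Full result column, 8 rows per line (p,q,r,s fixed per line; t,u,v runs 000..111 left to right):
  rows 0-7 [p,q,r,s=0000]: 10101010  (ones: 4)
  rows 8-15 [p,q,r,s=0001]: 11111010  (ones: 6)
  rows 16-23 [p,q,r,s=0010]: 10101010  (ones: 4)
  rows 24-31 [p,q,r,s=0011]: 00001010  (ones: 2)
  rows 32-39 [p,q,r,s=0100]: 10101010  (ones: 4)
  rows 40-47 [p,q,r,s=0101]: 10101010  (ones: 4)
  rows 48-55 [p,q,r,s=0110]: 10101010  (ones: 4)
  rows 56-63 [p,q,r,s=0111]: 10101010  (ones: 4)
  rows 64-71 [p,q,r,s=1000]: 00001010  (ones: 2)
  rows 72-79 [p,q,r,s=1001]: 10101010  (ones: 4)
  rows 80-87 [p,q,r,s=1010]: 11111010  (ones: 6)
  rows 88-95 [p,q,r,s=1011]: 10101010  (ones: 4)
  rows 96-103 [p,q,r,s=1100]: 10101010  (ones: 4)
  rows 104-111 [p,q,r,s=1101]: 10101010  (ones: 4)
  rows 112-119 [p,q,r,s=1110]: 10101010  (ones: 4)
  rows 120-127 [p,q,r,s=1111]: 10101010  (ones: 4)
Disagreements = 4+6+4+2+4+4+4+4+2+4+6+4+4+4+4+4 = 64

64


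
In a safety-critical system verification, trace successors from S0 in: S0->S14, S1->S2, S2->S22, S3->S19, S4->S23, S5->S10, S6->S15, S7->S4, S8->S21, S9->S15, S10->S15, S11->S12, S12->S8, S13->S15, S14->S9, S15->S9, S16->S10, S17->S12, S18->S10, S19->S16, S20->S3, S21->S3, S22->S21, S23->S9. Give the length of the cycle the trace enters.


Trace from S0 until a state repeats:
  S0 -> S14 -> S9 -> S15 -> S9
S9 first seen at step 2, revisited at step 4.
Cycle length = 4 - 2 = 2

2


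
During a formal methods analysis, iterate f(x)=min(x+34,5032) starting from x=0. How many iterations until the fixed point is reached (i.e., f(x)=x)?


Step 1: x=0, cap=5032, increment=34
Step 2: x grows by 34 each step until capped at 5032; fixed point is x=5032
Step 3: iterations = ceil(5032/34) = 148

148


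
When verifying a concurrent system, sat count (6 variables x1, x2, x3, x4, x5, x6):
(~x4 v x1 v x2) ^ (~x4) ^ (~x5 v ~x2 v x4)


CNF with 3 clauses over 6 vars (64 assignments).
An assignment satisfies CNF iff every clause has >=1 true literal.
Check each row (bits = x1,x2,x3,x4,x5,x6; clause T/F shown):
  row 0 [000000]: clauses=TTT -> 1
  row 1 [000001]: clauses=TTT -> 1
  row 2 [000010]: clauses=TTT -> 1
  row 3 [000011]: clauses=TTT -> 1
  row 4 [000100]: clauses=FFT -> 0
  (every remaining row is evaluated the same way; all 64 results are listed next)
Full result column, 8 rows per line (x1,x2,x3 fixed per line; x4,x5,x6 runs 000..111 left to right):
  rows 0-7 [x1,x2,x3=000]: 11110000  (ones: 4)
  rows 8-15 [x1,x2,x3=001]: 11110000  (ones: 4)
  rows 16-23 [x1,x2,x3=010]: 11000000  (ones: 2)
  rows 24-31 [x1,x2,x3=011]: 11000000  (ones: 2)
  rows 32-39 [x1,x2,x3=100]: 11110000  (ones: 4)
  rows 40-47 [x1,x2,x3=101]: 11110000  (ones: 4)
  rows 48-55 [x1,x2,x3=110]: 11000000  (ones: 2)
  rows 56-63 [x1,x2,x3=111]: 11000000  (ones: 2)
Satisfying assignments = 4+4+2+2+4+4+2+2 = 24

24


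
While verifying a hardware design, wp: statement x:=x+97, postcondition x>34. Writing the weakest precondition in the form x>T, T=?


Formula: wp(x:=E, P) = P[E/x] (substitute E for x in postcondition)
Step 1: Postcondition: x>34
Step 2: Substitute x+97 for x: x+97>34
Step 3: Solve for x: x > 34-97 = -63

-63


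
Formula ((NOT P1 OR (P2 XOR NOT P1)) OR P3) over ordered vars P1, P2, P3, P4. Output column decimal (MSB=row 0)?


Formula: ((NOT P1 OR (P2 XOR NOT P1)) OR P3) over P1, P2, P3, P4 (16 rows)
Evaluate each row (bits = P1,P2,P3,P4, MSB first):
  row 0 [0000]: ((NOT 0 OR (0 XOR NOT 0)) OR 0) -> 1
  row 1 [0001]: ((NOT 0 OR (0 XOR NOT 0)) OR 0) -> 1
  row 2 [0010]: ((NOT 0 OR (0 XOR NOT 0)) OR 1) -> 1
  row 3 [0011]: ((NOT 0 OR (0 XOR NOT 0)) OR 1) -> 1
  row 4 [0100]: ((NOT 0 OR (1 XOR NOT 0)) OR 0) -> 1
  row 5 [0101]: ((NOT 0 OR (1 XOR NOT 0)) OR 0) -> 1
  row 6 [0110]: ((NOT 0 OR (1 XOR NOT 0)) OR 1) -> 1
  row 7 [0111]: ((NOT 0 OR (1 XOR NOT 0)) OR 1) -> 1
  row 8 [1000]: ((NOT 1 OR (0 XOR NOT 1)) OR 0) -> 0
  row 9 [1001]: ((NOT 1 OR (0 XOR NOT 1)) OR 0) -> 0
  row 10 [1010]: ((NOT 1 OR (0 XOR NOT 1)) OR 1) -> 1
  row 11 [1011]: ((NOT 1 OR (0 XOR NOT 1)) OR 1) -> 1
  row 12 [1100]: ((NOT 1 OR (1 XOR NOT 1)) OR 0) -> 1
  row 13 [1101]: ((NOT 1 OR (1 XOR NOT 1)) OR 0) -> 1
  row 14 [1110]: ((NOT 1 OR (1 XOR NOT 1)) OR 1) -> 1
  row 15 [1111]: ((NOT 1 OR (1 XOR NOT 1)) OR 1) -> 1
Full result column, 4 rows per line (P1,P2 fixed per line; P3,P4 runs 00..11 left to right):
  rows 0-3 [P1,P2=00]: 1111  = hex F
  rows 4-7 [P1,P2=01]: 1111  = hex F
  rows 8-11 [P1,P2=10]: 0011  = hex 3
  rows 12-15 [P1,P2=11]: 1111  = hex F
Output column (row 0 .. row 15) = 1111111100111111
Output column grouped in 4s = 1111 1111 0011 1111 = 0xFF3F
Convert to decimal digit by digit (value = value*16 + digit):
  F -> 15
  15*16 + 15 (F) = 255
  255*16 + 3 = 4083
  4083*16 + 15 (F) = 65343
Decimal = 65343

65343


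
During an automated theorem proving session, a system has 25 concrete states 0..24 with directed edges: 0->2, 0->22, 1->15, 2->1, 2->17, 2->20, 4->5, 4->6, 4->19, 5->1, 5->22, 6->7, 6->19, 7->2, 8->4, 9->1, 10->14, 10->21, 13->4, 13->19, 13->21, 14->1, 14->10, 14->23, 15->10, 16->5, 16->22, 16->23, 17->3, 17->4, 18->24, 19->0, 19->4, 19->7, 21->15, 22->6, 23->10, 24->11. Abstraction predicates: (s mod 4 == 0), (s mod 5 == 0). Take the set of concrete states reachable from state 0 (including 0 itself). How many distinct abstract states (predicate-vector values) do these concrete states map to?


BFS from 0:
Concrete reachable: {0, 1, 2, 3, 4, 5, 6, 7, 10, 14, 15, 17, 19, 20, 21, 22, 23}
Abstract via predicates (s mod 4 == 0), (s mod 5 == 0):
  (0,0) <- {1, 2, 3, 6, 7, 14, 17, 19, 21, 22, 23}
  (0,1) <- {5, 10, 15}
  (1,0) <- {4}
  (1,1) <- {0, 20}
Distinct abstract states = 4

4


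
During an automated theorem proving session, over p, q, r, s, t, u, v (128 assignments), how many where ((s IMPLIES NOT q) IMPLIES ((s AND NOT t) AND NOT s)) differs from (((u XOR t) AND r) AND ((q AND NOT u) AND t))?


F1 = ((s IMPLIES NOT q) IMPLIES ((s AND NOT t) AND NOT s))
F2 = (((u XOR t) AND r) AND ((q AND NOT u) AND t))
Evaluate both on each of 128 rows (bits = p,q,r,s,t,u,v):
  row 0 [0000000]: F1=0 F2=0 -> 0
  row 1 [0000001]: F1=0 F2=0 -> 0
  row 2 [0000010]: F1=0 F2=0 -> 0
  row 3 [0000011]: F1=0 F2=0 -> 0
  row 4 [0000100]: F1=0 F2=0 -> 0
  (every remaining row is evaluated the same way; all 128 results are listed next)
Full result column, 8 rows per line (p,q,r,s fixed per line; t,u,v runs 000..111 left to right):
  rows 0-7 [p,q,r,s=0000]: 00000000  (ones: 0)
  rows 8-15 [p,q,r,s=0001]: 00000000  (ones: 0)
  rows 16-23 [p,q,r,s=0010]: 00000000  (ones: 0)
  rows 24-31 [p,q,r,s=0011]: 00000000  (ones: 0)
  rows 32-39 [p,q,r,s=0100]: 00000000  (ones: 0)
  rows 40-47 [p,q,r,s=0101]: 11111111  (ones: 8)
  rows 48-55 [p,q,r,s=0110]: 00001100  (ones: 2)
  rows 56-63 [p,q,r,s=0111]: 11110011  (ones: 6)
  rows 64-71 [p,q,r,s=1000]: 00000000  (ones: 0)
  rows 72-79 [p,q,r,s=1001]: 00000000  (ones: 0)
  rows 80-87 [p,q,r,s=1010]: 00000000  (ones: 0)
  rows 88-95 [p,q,r,s=1011]: 00000000  (ones: 0)
  rows 96-103 [p,q,r,s=1100]: 00000000  (ones: 0)
  rows 104-111 [p,q,r,s=1101]: 11111111  (ones: 8)
  rows 112-119 [p,q,r,s=1110]: 00001100  (ones: 2)
  rows 120-127 [p,q,r,s=1111]: 11110011  (ones: 6)
Disagreements = 0+0+0+0+0+8+2+6+0+0+0+0+0+8+2+6 = 32

32


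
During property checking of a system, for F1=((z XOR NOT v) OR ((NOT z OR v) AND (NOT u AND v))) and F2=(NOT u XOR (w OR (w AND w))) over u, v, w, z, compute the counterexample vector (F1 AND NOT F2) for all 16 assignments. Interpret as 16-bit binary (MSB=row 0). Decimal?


F1 = ((z XOR NOT v) OR ((NOT z OR v) AND (NOT u AND v)))
F2 = (NOT u XOR (w OR (w AND w)))
Counterexample to F1=>F2 is where F1=1 and F2=0.
Evaluate each row (bits = u,v,w,z, MSB first):
  row 0 [0000]: F1=1 F2=1 -> F1&~F2 -> 0
  row 1 [0001]: F1=0 F2=1 -> F1&~F2 -> 0
  row 2 [0010]: F1=1 F2=0 -> F1&~F2 -> 1
  row 3 [0011]: F1=0 F2=0 -> F1&~F2 -> 0
  row 4 [0100]: F1=1 F2=1 -> F1&~F2 -> 0
  row 5 [0101]: F1=1 F2=1 -> F1&~F2 -> 0
  row 6 [0110]: F1=1 F2=0 -> F1&~F2 -> 1
  row 7 [0111]: F1=1 F2=0 -> F1&~F2 -> 1
  row 8 [1000]: F1=1 F2=0 -> F1&~F2 -> 1
  row 9 [1001]: F1=0 F2=0 -> F1&~F2 -> 0
  row 10 [1010]: F1=1 F2=1 -> F1&~F2 -> 0
  row 11 [1011]: F1=0 F2=1 -> F1&~F2 -> 0
  row 12 [1100]: F1=0 F2=0 -> F1&~F2 -> 0
  row 13 [1101]: F1=1 F2=0 -> F1&~F2 -> 1
  row 14 [1110]: F1=0 F2=1 -> F1&~F2 -> 0
  row 15 [1111]: F1=1 F2=1 -> F1&~F2 -> 0
Full result column, 4 rows per line (u,v fixed per line; w,z runs 00..11 left to right):
  rows 0-3 [u,v=00]: 0010  = hex 2
  rows 4-7 [u,v=01]: 0011  = hex 3
  rows 8-11 [u,v=10]: 1000  = hex 8
  rows 12-15 [u,v=11]: 0100  = hex 4
Counterexample vector (row 0 .. row 15) = 0010001110000100
Output column grouped in 4s = 0010 0011 1000 0100 = 0x2384
Convert to decimal digit by digit (value = value*16 + digit):
  2 -> 2
  2*16 + 3 = 35
  35*16 + 8 = 568
  568*16 + 4 = 9092
Decimal = 9092

9092


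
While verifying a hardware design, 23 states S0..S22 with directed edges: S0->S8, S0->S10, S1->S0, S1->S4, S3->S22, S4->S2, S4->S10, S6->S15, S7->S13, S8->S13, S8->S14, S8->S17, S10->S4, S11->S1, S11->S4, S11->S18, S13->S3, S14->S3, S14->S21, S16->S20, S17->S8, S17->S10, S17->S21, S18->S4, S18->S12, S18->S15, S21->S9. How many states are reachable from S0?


BFS from S0:
  layer 0: {S0}
  layer 1: {S8, S10}
  layer 2: {S4, S13, S14, S17}
  layer 3: {S2, S3, S21}
  layer 4: {S9, S22}
Reachable set: {S0, S2, S3, S4, S8, S9, S10, S13, S14, S17, S21, S22}
Count = 12

12


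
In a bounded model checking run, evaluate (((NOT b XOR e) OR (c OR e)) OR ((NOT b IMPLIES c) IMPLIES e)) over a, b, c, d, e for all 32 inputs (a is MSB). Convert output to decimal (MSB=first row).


Formula: (((NOT b XOR e) OR (c OR e)) OR ((NOT b IMPLIES c) IMPLIES e)) over a, b, c, d, e (32 rows)
Evaluate each row (bits = a,b,c,d,e, MSB first):
  row 0 [00000]: (((NOT 0 XOR 0) OR (0 OR 0)) OR ((NOT 0 IMPLIES 0) IMPLIES 0)) -> 1
  row 1 [00001]: (((NOT 0 XOR 1) OR (0 OR 1)) OR ((NOT 0 IMPLIES 0) IMPLIES 1)) -> 1
  row 2 [00010]: (((NOT 0 XOR 0) OR (0 OR 0)) OR ((NOT 0 IMPLIES 0) IMPLIES 0)) -> 1
  row 3 [00011]: (((NOT 0 XOR 1) OR (0 OR 1)) OR ((NOT 0 IMPLIES 0) IMPLIES 1)) -> 1
  row 4 [00100]: (((NOT 0 XOR 0) OR (1 OR 0)) OR ((NOT 0 IMPLIES 1) IMPLIES 0)) -> 1
  row 5 [00101]: (((NOT 0 XOR 1) OR (1 OR 1)) OR ((NOT 0 IMPLIES 1) IMPLIES 1)) -> 1
  row 6 [00110]: (((NOT 0 XOR 0) OR (1 OR 0)) OR ((NOT 0 IMPLIES 1) IMPLIES 0)) -> 1
  row 7 [00111]: (((NOT 0 XOR 1) OR (1 OR 1)) OR ((NOT 0 IMPLIES 1) IMPLIES 1)) -> 1
  row 8 [01000]: (((NOT 1 XOR 0) OR (0 OR 0)) OR ((NOT 1 IMPLIES 0) IMPLIES 0)) -> 0
  row 9 [01001]: (((NOT 1 XOR 1) OR (0 OR 1)) OR ((NOT 1 IMPLIES 0) IMPLIES 1)) -> 1
  row 10 [01010]: (((NOT 1 XOR 0) OR (0 OR 0)) OR ((NOT 1 IMPLIES 0) IMPLIES 0)) -> 0
  row 11 [01011]: (((NOT 1 XOR 1) OR (0 OR 1)) OR ((NOT 1 IMPLIES 0) IMPLIES 1)) -> 1
  row 12 [01100]: (((NOT 1 XOR 0) OR (1 OR 0)) OR ((NOT 1 IMPLIES 1) IMPLIES 0)) -> 1
  row 13 [01101]: (((NOT 1 XOR 1) OR (1 OR 1)) OR ((NOT 1 IMPLIES 1) IMPLIES 1)) -> 1
  row 14 [01110]: (((NOT 1 XOR 0) OR (1 OR 0)) OR ((NOT 1 IMPLIES 1) IMPLIES 0)) -> 1
  row 15 [01111]: (((NOT 1 XOR 1) OR (1 OR 1)) OR ((NOT 1 IMPLIES 1) IMPLIES 1)) -> 1
  row 16 [10000]: (((NOT 0 XOR 0) OR (0 OR 0)) OR ((NOT 0 IMPLIES 0) IMPLIES 0)) -> 1
  row 17 [10001]: (((NOT 0 XOR 1) OR (0 OR 1)) OR ((NOT 0 IMPLIES 0) IMPLIES 1)) -> 1
  row 18 [10010]: (((NOT 0 XOR 0) OR (0 OR 0)) OR ((NOT 0 IMPLIES 0) IMPLIES 0)) -> 1
  row 19 [10011]: (((NOT 0 XOR 1) OR (0 OR 1)) OR ((NOT 0 IMPLIES 0) IMPLIES 1)) -> 1
  row 20 [10100]: (((NOT 0 XOR 0) OR (1 OR 0)) OR ((NOT 0 IMPLIES 1) IMPLIES 0)) -> 1
  row 21 [10101]: (((NOT 0 XOR 1) OR (1 OR 1)) OR ((NOT 0 IMPLIES 1) IMPLIES 1)) -> 1
  row 22 [10110]: (((NOT 0 XOR 0) OR (1 OR 0)) OR ((NOT 0 IMPLIES 1) IMPLIES 0)) -> 1
  row 23 [10111]: (((NOT 0 XOR 1) OR (1 OR 1)) OR ((NOT 0 IMPLIES 1) IMPLIES 1)) -> 1
  row 24 [11000]: (((NOT 1 XOR 0) OR (0 OR 0)) OR ((NOT 1 IMPLIES 0) IMPLIES 0)) -> 0
  row 25 [11001]: (((NOT 1 XOR 1) OR (0 OR 1)) OR ((NOT 1 IMPLIES 0) IMPLIES 1)) -> 1
  row 26 [11010]: (((NOT 1 XOR 0) OR (0 OR 0)) OR ((NOT 1 IMPLIES 0) IMPLIES 0)) -> 0
  row 27 [11011]: (((NOT 1 XOR 1) OR (0 OR 1)) OR ((NOT 1 IMPLIES 0) IMPLIES 1)) -> 1
  row 28 [11100]: (((NOT 1 XOR 0) OR (1 OR 0)) OR ((NOT 1 IMPLIES 1) IMPLIES 0)) -> 1
  row 29 [11101]: (((NOT 1 XOR 1) OR (1 OR 1)) OR ((NOT 1 IMPLIES 1) IMPLIES 1)) -> 1
  row 30 [11110]: (((NOT 1 XOR 0) OR (1 OR 0)) OR ((NOT 1 IMPLIES 1) IMPLIES 0)) -> 1
  row 31 [11111]: (((NOT 1 XOR 1) OR (1 OR 1)) OR ((NOT 1 IMPLIES 1) IMPLIES 1)) -> 1
Full result column, 4 rows per line (a,b,c fixed per line; d,e runs 00..11 left to right):
  rows 0-3 [a,b,c=000]: 1111  = hex F
  rows 4-7 [a,b,c=001]: 1111  = hex F
  rows 8-11 [a,b,c=010]: 0101  = hex 5
  rows 12-15 [a,b,c=011]: 1111  = hex F
  rows 16-19 [a,b,c=100]: 1111  = hex F
  rows 20-23 [a,b,c=101]: 1111  = hex F
  rows 24-27 [a,b,c=110]: 0101  = hex 5
  rows 28-31 [a,b,c=111]: 1111  = hex F
Output column (row 0 .. row 31) = 11111111010111111111111101011111
Output column grouped in 4s = 1111 1111 0101 1111 1111 1111 0101 1111 = 0xFF5FFF5F
Convert to decimal digit by digit (value = value*16 + digit):
  F -> 15
  15*16 + 15 (F) = 255
  255*16 + 5 = 4085
  4085*16 + 15 (F) = 65375
  65375*16 + 15 (F) = 1046015
  1046015*16 + 15 (F) = 16736255
  16736255*16 + 5 = 267780085
  267780085*16 + 15 (F) = 4284481375
Decimal = 4284481375

4284481375


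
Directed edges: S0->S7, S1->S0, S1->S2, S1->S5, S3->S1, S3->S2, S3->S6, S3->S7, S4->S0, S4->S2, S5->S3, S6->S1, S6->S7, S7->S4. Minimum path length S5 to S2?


BFS layer-by-layer from S5:
  dist 0: {S5}
  dist 1: {S3}
  dist 2: {S1, S2, S6, S7}
  -> S2 reached at distance 2
Shortest path length = 2

2


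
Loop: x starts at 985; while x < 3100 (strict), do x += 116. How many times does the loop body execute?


Step 1: x goes from 985 toward 3100 by 116; the body runs while x<3100, so iterations = ceil((bound-start)/step)
Step 2: Distance=2115
Step 3: ceil(2115/116)=19

19


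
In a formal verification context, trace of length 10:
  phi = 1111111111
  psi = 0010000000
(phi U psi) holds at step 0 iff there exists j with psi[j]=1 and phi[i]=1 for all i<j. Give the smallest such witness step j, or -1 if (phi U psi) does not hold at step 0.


(phi U psi) at 0: need smallest j with psi[j]=1 and phi[i]=1 for all i in [0,j).
Scan from step 0:
  step 0: phi=1, psi=0 -> continue
  step 1: phi=1, psi=0 -> continue
  step 2: psi=1 and phi held for [0,2) -> witness found
Witness step = 2

2


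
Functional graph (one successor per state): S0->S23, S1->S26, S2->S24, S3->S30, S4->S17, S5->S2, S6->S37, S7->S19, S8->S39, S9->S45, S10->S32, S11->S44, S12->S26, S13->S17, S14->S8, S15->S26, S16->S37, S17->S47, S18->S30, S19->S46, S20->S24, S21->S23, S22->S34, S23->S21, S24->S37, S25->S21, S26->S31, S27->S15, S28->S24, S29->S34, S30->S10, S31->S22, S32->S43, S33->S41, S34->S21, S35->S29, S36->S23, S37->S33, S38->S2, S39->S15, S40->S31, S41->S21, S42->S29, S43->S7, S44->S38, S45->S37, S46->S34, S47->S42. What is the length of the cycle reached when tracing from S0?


Trace from S0 until a state repeats:
  S0 -> S23 -> S21 -> S23
S23 first seen at step 1, revisited at step 3.
Cycle length = 3 - 1 = 2

2


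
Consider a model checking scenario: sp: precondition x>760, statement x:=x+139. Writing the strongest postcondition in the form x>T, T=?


Formula: sp(P, x:=E) = exists old_x. (x = E[old_x/x]) AND P[old_x/x] (old_x is the value of x before the assignment; eliminate old_x by solving x = E[old_x/x] for old_x)
Step 1: Precondition P: x>760, i.e. old_x > 760
Step 2: Assignment gives x = old_x + 139, so old_x = x - 139
Step 3: Substitute into P: x - 139 > 760
Step 4: Simplify: x > 760+139 = 899

899


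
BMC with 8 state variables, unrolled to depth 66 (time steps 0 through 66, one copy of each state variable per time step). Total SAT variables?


BMC unrolls to depth k, creating one copy of each state var for steps 0..k.
Step count = 66 + 1 = 67 (steps 0 through 66)
Vars per step = 8
Total = 8 * 67 = 536

536


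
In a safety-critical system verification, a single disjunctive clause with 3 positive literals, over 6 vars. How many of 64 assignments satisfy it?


Step 1: Total=2^6=64
Step 2: Unsat when all 3 false: 2^3=8
Step 3: Sat=64-8=56

56


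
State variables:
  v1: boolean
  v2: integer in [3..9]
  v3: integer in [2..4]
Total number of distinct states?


State space = product of domain sizes of all variables.
Domain sizes:
  v1 (boolean): 2
  v2 (integer in [3..9]): 7
  v3 (integer in [2..4]): 3
Product = 2 * 7 * 3 = 42

42


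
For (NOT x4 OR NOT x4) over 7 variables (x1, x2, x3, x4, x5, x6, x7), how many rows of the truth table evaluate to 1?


Formula: (NOT x4 OR NOT x4) over 7 vars (128 rows)
Evaluate each row (x1, x2, x3, x4, x5, x6, x7 as bits, MSB first):
  row 0 [0000000]: (NOT 0 OR NOT 0) -> 1
  row 1 [0000001]: (NOT 0 OR NOT 0) -> 1
  row 2 [0000010]: (NOT 0 OR NOT 0) -> 1
  row 3 [0000011]: (NOT 0 OR NOT 0) -> 1
  row 4 [0000100]: (NOT 0 OR NOT 0) -> 1
  (every remaining row is evaluated the same way; all 128 results are listed next)
Full result column, 8 rows per line (x1,x2,x3,x4 fixed per line; x5,x6,x7 runs 000..111 left to right):
  rows 0-7 [x1,x2,x3,x4=0000]: 11111111  (ones: 8)
  rows 8-15 [x1,x2,x3,x4=0001]: 00000000  (ones: 0)
  rows 16-23 [x1,x2,x3,x4=0010]: 11111111  (ones: 8)
  rows 24-31 [x1,x2,x3,x4=0011]: 00000000  (ones: 0)
  rows 32-39 [x1,x2,x3,x4=0100]: 11111111  (ones: 8)
  rows 40-47 [x1,x2,x3,x4=0101]: 00000000  (ones: 0)
  rows 48-55 [x1,x2,x3,x4=0110]: 11111111  (ones: 8)
  rows 56-63 [x1,x2,x3,x4=0111]: 00000000  (ones: 0)
  rows 64-71 [x1,x2,x3,x4=1000]: 11111111  (ones: 8)
  rows 72-79 [x1,x2,x3,x4=1001]: 00000000  (ones: 0)
  rows 80-87 [x1,x2,x3,x4=1010]: 11111111  (ones: 8)
  rows 88-95 [x1,x2,x3,x4=1011]: 00000000  (ones: 0)
  rows 96-103 [x1,x2,x3,x4=1100]: 11111111  (ones: 8)
  rows 104-111 [x1,x2,x3,x4=1101]: 00000000  (ones: 0)
  rows 112-119 [x1,x2,x3,x4=1110]: 11111111  (ones: 8)
  rows 120-127 [x1,x2,x3,x4=1111]: 00000000  (ones: 0)
Count of 1-rows = 8+0+8+0+8+0+8+0+8+0+8+0+8+0+8+0 = 64

64


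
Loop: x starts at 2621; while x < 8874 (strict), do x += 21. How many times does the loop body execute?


Step 1: x goes from 2621 toward 8874 by 21; the body runs while x<8874, so iterations = ceil((bound-start)/step)
Step 2: Distance=6253
Step 3: ceil(6253/21)=298

298


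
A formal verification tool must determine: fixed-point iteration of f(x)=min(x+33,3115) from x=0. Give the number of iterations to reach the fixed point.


Step 1: x=0, cap=3115, increment=33
Step 2: x grows by 33 each step until capped at 3115; fixed point is x=3115
Step 3: iterations = ceil(3115/33) = 95

95


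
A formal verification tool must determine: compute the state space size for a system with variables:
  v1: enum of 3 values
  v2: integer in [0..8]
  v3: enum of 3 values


State space = product of domain sizes of all variables.
Domain sizes:
  v1 (enum of 3 values): 3
  v2 (integer in [0..8]): 9
  v3 (enum of 3 values): 3
Product = 3 * 9 * 3 = 81

81


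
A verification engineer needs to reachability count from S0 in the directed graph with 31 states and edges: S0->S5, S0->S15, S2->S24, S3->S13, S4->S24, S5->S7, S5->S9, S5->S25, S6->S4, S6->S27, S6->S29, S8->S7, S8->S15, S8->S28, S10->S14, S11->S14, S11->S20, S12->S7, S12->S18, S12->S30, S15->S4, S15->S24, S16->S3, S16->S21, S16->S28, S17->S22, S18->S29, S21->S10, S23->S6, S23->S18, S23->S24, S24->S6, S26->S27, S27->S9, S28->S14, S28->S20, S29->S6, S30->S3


BFS from S0:
  layer 0: {S0}
  layer 1: {S5, S15}
  layer 2: {S4, S7, S9, S24, S25}
  layer 3: {S6}
  layer 4: {S27, S29}
Reachable set: {S0, S4, S5, S6, S7, S9, S15, S24, S25, S27, S29}
Count = 11

11


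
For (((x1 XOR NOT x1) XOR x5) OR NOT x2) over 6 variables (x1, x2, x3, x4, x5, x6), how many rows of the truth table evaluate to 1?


Formula: (((x1 XOR NOT x1) XOR x5) OR NOT x2) over 6 vars (64 rows)
Evaluate each row (x1, x2, x3, x4, x5, x6 as bits, MSB first):
  row 0 [000000]: (((0 XOR NOT 0) XOR 0) OR NOT 0) -> 1
  row 1 [000001]: (((0 XOR NOT 0) XOR 0) OR NOT 0) -> 1
  row 2 [000010]: (((0 XOR NOT 0) XOR 1) OR NOT 0) -> 1
  row 3 [000011]: (((0 XOR NOT 0) XOR 1) OR NOT 0) -> 1
  row 4 [000100]: (((0 XOR NOT 0) XOR 0) OR NOT 0) -> 1
  (every remaining row is evaluated the same way; all 64 results are listed next)
Full result column, 8 rows per line (x1,x2,x3 fixed per line; x4,x5,x6 runs 000..111 left to right):
  rows 0-7 [x1,x2,x3=000]: 11111111  (ones: 8)
  rows 8-15 [x1,x2,x3=001]: 11111111  (ones: 8)
  rows 16-23 [x1,x2,x3=010]: 11001100  (ones: 4)
  rows 24-31 [x1,x2,x3=011]: 11001100  (ones: 4)
  rows 32-39 [x1,x2,x3=100]: 11111111  (ones: 8)
  rows 40-47 [x1,x2,x3=101]: 11111111  (ones: 8)
  rows 48-55 [x1,x2,x3=110]: 11001100  (ones: 4)
  rows 56-63 [x1,x2,x3=111]: 11001100  (ones: 4)
Count of 1-rows = 8+8+4+4+8+8+4+4 = 48

48


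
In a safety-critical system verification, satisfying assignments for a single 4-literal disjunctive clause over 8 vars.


Step 1: Total=2^8=256
Step 2: Unsat when all 4 false: 2^4=16
Step 3: Sat=256-16=240

240


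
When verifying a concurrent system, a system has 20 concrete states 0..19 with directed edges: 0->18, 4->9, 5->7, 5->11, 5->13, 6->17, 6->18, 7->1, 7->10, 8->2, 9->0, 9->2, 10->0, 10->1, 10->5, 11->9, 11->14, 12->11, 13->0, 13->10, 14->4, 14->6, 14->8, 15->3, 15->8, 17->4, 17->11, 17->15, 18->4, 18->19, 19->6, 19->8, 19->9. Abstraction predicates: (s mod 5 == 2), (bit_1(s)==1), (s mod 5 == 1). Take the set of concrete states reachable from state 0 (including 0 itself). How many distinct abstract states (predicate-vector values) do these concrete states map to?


BFS from 0:
Concrete reachable: {0, 2, 3, 4, 6, 8, 9, 11, 14, 15, 17, 18, 19}
Abstract via predicates (s mod 5 == 2), (bit_1(s)==1), (s mod 5 == 1):
  (0,0,0) <- {0, 4, 8, 9}
  (0,1,0) <- {3, 14, 15, 18, 19}
  (0,1,1) <- {6, 11}
  (1,0,0) <- {17}
  (1,1,0) <- {2}
Distinct abstract states = 5

5


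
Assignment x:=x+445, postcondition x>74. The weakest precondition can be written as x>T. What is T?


Formula: wp(x:=E, P) = P[E/x] (substitute E for x in postcondition)
Step 1: Postcondition: x>74
Step 2: Substitute x+445 for x: x+445>74
Step 3: Solve for x: x > 74-445 = -371

-371


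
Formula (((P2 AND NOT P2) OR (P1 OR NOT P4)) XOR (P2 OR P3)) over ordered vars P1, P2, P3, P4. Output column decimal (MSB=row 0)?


Formula: (((P2 AND NOT P2) OR (P1 OR NOT P4)) XOR (P2 OR P3)) over P1, P2, P3, P4 (16 rows)
Evaluate each row (bits = P1,P2,P3,P4, MSB first):
  row 0 [0000]: (((0 AND NOT 0) OR (0 OR NOT 0)) XOR (0 OR 0)) -> 1
  row 1 [0001]: (((0 AND NOT 0) OR (0 OR NOT 1)) XOR (0 OR 0)) -> 0
  row 2 [0010]: (((0 AND NOT 0) OR (0 OR NOT 0)) XOR (0 OR 1)) -> 0
  row 3 [0011]: (((0 AND NOT 0) OR (0 OR NOT 1)) XOR (0 OR 1)) -> 1
  row 4 [0100]: (((1 AND NOT 1) OR (0 OR NOT 0)) XOR (1 OR 0)) -> 0
  row 5 [0101]: (((1 AND NOT 1) OR (0 OR NOT 1)) XOR (1 OR 0)) -> 1
  row 6 [0110]: (((1 AND NOT 1) OR (0 OR NOT 0)) XOR (1 OR 1)) -> 0
  row 7 [0111]: (((1 AND NOT 1) OR (0 OR NOT 1)) XOR (1 OR 1)) -> 1
  row 8 [1000]: (((0 AND NOT 0) OR (1 OR NOT 0)) XOR (0 OR 0)) -> 1
  row 9 [1001]: (((0 AND NOT 0) OR (1 OR NOT 1)) XOR (0 OR 0)) -> 1
  row 10 [1010]: (((0 AND NOT 0) OR (1 OR NOT 0)) XOR (0 OR 1)) -> 0
  row 11 [1011]: (((0 AND NOT 0) OR (1 OR NOT 1)) XOR (0 OR 1)) -> 0
  row 12 [1100]: (((1 AND NOT 1) OR (1 OR NOT 0)) XOR (1 OR 0)) -> 0
  row 13 [1101]: (((1 AND NOT 1) OR (1 OR NOT 1)) XOR (1 OR 0)) -> 0
  row 14 [1110]: (((1 AND NOT 1) OR (1 OR NOT 0)) XOR (1 OR 1)) -> 0
  row 15 [1111]: (((1 AND NOT 1) OR (1 OR NOT 1)) XOR (1 OR 1)) -> 0
Full result column, 4 rows per line (P1,P2 fixed per line; P3,P4 runs 00..11 left to right):
  rows 0-3 [P1,P2=00]: 1001  = hex 9
  rows 4-7 [P1,P2=01]: 0101  = hex 5
  rows 8-11 [P1,P2=10]: 1100  = hex C
  rows 12-15 [P1,P2=11]: 0000  = hex 0
Output column (row 0 .. row 15) = 1001010111000000
Output column grouped in 4s = 1001 0101 1100 0000 = 0x95C0
Convert to decimal digit by digit (value = value*16 + digit):
  9 -> 9
  9*16 + 5 = 149
  149*16 + 12 (C) = 2396
  2396*16 + 0 = 38336
Decimal = 38336

38336


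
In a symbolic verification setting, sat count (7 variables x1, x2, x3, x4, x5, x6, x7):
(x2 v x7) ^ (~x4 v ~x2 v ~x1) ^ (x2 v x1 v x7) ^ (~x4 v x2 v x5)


CNF with 4 clauses over 7 vars (128 assignments).
An assignment satisfies CNF iff every clause has >=1 true literal.
Check each row (bits = x1,x2,x3,x4,x5,x6,x7; clause T/F shown):
  row 0 [0000000]: clauses=FTFT -> 0
  row 1 [0000001]: clauses=TTTT -> 1
  row 2 [0000010]: clauses=FTFT -> 0
  row 3 [0000011]: clauses=TTTT -> 1
  row 4 [0000100]: clauses=FTFT -> 0
  (every remaining row is evaluated the same way; all 128 results are listed next)
Full result column, 8 rows per line (x1,x2,x3,x4 fixed per line; x5,x6,x7 runs 000..111 left to right):
  rows 0-7 [x1,x2,x3,x4=0000]: 01010101  (ones: 4)
  rows 8-15 [x1,x2,x3,x4=0001]: 00000101  (ones: 2)
  rows 16-23 [x1,x2,x3,x4=0010]: 01010101  (ones: 4)
  rows 24-31 [x1,x2,x3,x4=0011]: 00000101  (ones: 2)
  rows 32-39 [x1,x2,x3,x4=0100]: 11111111  (ones: 8)
  rows 40-47 [x1,x2,x3,x4=0101]: 11111111  (ones: 8)
  rows 48-55 [x1,x2,x3,x4=0110]: 11111111  (ones: 8)
  rows 56-63 [x1,x2,x3,x4=0111]: 11111111  (ones: 8)
  rows 64-71 [x1,x2,x3,x4=1000]: 01010101  (ones: 4)
  rows 72-79 [x1,x2,x3,x4=1001]: 00000101  (ones: 2)
  rows 80-87 [x1,x2,x3,x4=1010]: 01010101  (ones: 4)
  rows 88-95 [x1,x2,x3,x4=1011]: 00000101  (ones: 2)
  rows 96-103 [x1,x2,x3,x4=1100]: 11111111  (ones: 8)
  rows 104-111 [x1,x2,x3,x4=1101]: 00000000  (ones: 0)
  rows 112-119 [x1,x2,x3,x4=1110]: 11111111  (ones: 8)
  rows 120-127 [x1,x2,x3,x4=1111]: 00000000  (ones: 0)
Satisfying assignments = 4+2+4+2+8+8+8+8+4+2+4+2+8+0+8+0 = 72

72


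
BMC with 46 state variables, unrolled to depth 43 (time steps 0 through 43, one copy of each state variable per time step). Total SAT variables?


BMC unrolls to depth k, creating one copy of each state var for steps 0..k.
Step count = 43 + 1 = 44 (steps 0 through 43)
Vars per step = 46
Total = 46 * 44 = 2024

2024


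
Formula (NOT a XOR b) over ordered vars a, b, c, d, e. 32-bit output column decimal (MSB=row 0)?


Formula: (NOT a XOR b) over a, b, c, d, e (32 rows)
Evaluate each row (bits = a,b,c,d,e, MSB first):
  row 0 [00000]: (NOT 0 XOR 0) -> 1
  row 1 [00001]: (NOT 0 XOR 0) -> 1
  row 2 [00010]: (NOT 0 XOR 0) -> 1
  row 3 [00011]: (NOT 0 XOR 0) -> 1
  row 4 [00100]: (NOT 0 XOR 0) -> 1
  row 5 [00101]: (NOT 0 XOR 0) -> 1
  row 6 [00110]: (NOT 0 XOR 0) -> 1
  row 7 [00111]: (NOT 0 XOR 0) -> 1
  row 8 [01000]: (NOT 0 XOR 1) -> 0
  row 9 [01001]: (NOT 0 XOR 1) -> 0
  row 10 [01010]: (NOT 0 XOR 1) -> 0
  row 11 [01011]: (NOT 0 XOR 1) -> 0
  row 12 [01100]: (NOT 0 XOR 1) -> 0
  row 13 [01101]: (NOT 0 XOR 1) -> 0
  row 14 [01110]: (NOT 0 XOR 1) -> 0
  row 15 [01111]: (NOT 0 XOR 1) -> 0
  row 16 [10000]: (NOT 1 XOR 0) -> 0
  row 17 [10001]: (NOT 1 XOR 0) -> 0
  row 18 [10010]: (NOT 1 XOR 0) -> 0
  row 19 [10011]: (NOT 1 XOR 0) -> 0
  row 20 [10100]: (NOT 1 XOR 0) -> 0
  row 21 [10101]: (NOT 1 XOR 0) -> 0
  row 22 [10110]: (NOT 1 XOR 0) -> 0
  row 23 [10111]: (NOT 1 XOR 0) -> 0
  row 24 [11000]: (NOT 1 XOR 1) -> 1
  row 25 [11001]: (NOT 1 XOR 1) -> 1
  row 26 [11010]: (NOT 1 XOR 1) -> 1
  row 27 [11011]: (NOT 1 XOR 1) -> 1
  row 28 [11100]: (NOT 1 XOR 1) -> 1
  row 29 [11101]: (NOT 1 XOR 1) -> 1
  row 30 [11110]: (NOT 1 XOR 1) -> 1
  row 31 [11111]: (NOT 1 XOR 1) -> 1
Full result column, 4 rows per line (a,b,c fixed per line; d,e runs 00..11 left to right):
  rows 0-3 [a,b,c=000]: 1111  = hex F
  rows 4-7 [a,b,c=001]: 1111  = hex F
  rows 8-11 [a,b,c=010]: 0000  = hex 0
  rows 12-15 [a,b,c=011]: 0000  = hex 0
  rows 16-19 [a,b,c=100]: 0000  = hex 0
  rows 20-23 [a,b,c=101]: 0000  = hex 0
  rows 24-27 [a,b,c=110]: 1111  = hex F
  rows 28-31 [a,b,c=111]: 1111  = hex F
Output column (row 0 .. row 31) = 11111111000000000000000011111111
Output column grouped in 4s = 1111 1111 0000 0000 0000 0000 1111 1111 = 0xFF0000FF
Convert to decimal digit by digit (value = value*16 + digit):
  F -> 15
  15*16 + 15 (F) = 255
  255*16 + 0 = 4080
  4080*16 + 0 = 65280
  65280*16 + 0 = 1044480
  1044480*16 + 0 = 16711680
  16711680*16 + 15 (F) = 267386895
  267386895*16 + 15 (F) = 4278190335
Decimal = 4278190335

4278190335


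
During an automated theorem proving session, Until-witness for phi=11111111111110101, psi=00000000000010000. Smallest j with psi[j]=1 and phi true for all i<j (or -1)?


(phi U psi) at 0: need smallest j with psi[j]=1 and phi[i]=1 for all i in [0,j).
Scan from step 0:
  step 0: phi=1, psi=0 -> continue
  step 1: phi=1, psi=0 -> continue
  step 2: phi=1, psi=0 -> continue
  step 3: phi=1, psi=0 -> continue
  step 12: psi=1 and phi held for [0,12) -> witness found
Witness step = 12

12


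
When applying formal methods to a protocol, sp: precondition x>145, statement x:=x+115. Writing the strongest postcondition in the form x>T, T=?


Formula: sp(P, x:=E) = exists old_x. (x = E[old_x/x]) AND P[old_x/x] (old_x is the value of x before the assignment; eliminate old_x by solving x = E[old_x/x] for old_x)
Step 1: Precondition P: x>145, i.e. old_x > 145
Step 2: Assignment gives x = old_x + 115, so old_x = x - 115
Step 3: Substitute into P: x - 115 > 145
Step 4: Simplify: x > 145+115 = 260

260


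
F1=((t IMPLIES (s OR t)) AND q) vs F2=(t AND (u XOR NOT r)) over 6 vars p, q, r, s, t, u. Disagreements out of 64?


F1 = ((t IMPLIES (s OR t)) AND q)
F2 = (t AND (u XOR NOT r))
Evaluate both on each of 64 rows (bits = p,q,r,s,t,u):
  row 0 [000000]: F1=0 F2=0 -> 0
  row 1 [000001]: F1=0 F2=0 -> 0
  row 2 [000010]: F1=0 F2=1 (differ) -> 1
  row 3 [000011]: F1=0 F2=0 -> 0
  row 4 [000100]: F1=0 F2=0 -> 0
  (every remaining row is evaluated the same way; all 64 results are listed next)
Full result column, 8 rows per line (p,q,r fixed per line; s,t,u runs 000..111 left to right):
  rows 0-7 [p,q,r=000]: 00100010  (ones: 2)
  rows 8-15 [p,q,r=001]: 00010001  (ones: 2)
  rows 16-23 [p,q,r=010]: 11011101  (ones: 6)
  rows 24-31 [p,q,r=011]: 11101110  (ones: 6)
  rows 32-39 [p,q,r=100]: 00100010  (ones: 2)
  rows 40-47 [p,q,r=101]: 00010001  (ones: 2)
  rows 48-55 [p,q,r=110]: 11011101  (ones: 6)
  rows 56-63 [p,q,r=111]: 11101110  (ones: 6)
Disagreements = 2+2+6+6+2+2+6+6 = 32

32


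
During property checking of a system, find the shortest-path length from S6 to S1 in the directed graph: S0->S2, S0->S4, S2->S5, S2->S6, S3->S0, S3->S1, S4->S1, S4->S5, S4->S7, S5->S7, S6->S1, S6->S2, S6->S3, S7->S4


BFS layer-by-layer from S6:
  dist 0: {S6}
  dist 1: {S1, S2, S3}
  -> S1 reached at distance 1
Shortest path length = 1

1


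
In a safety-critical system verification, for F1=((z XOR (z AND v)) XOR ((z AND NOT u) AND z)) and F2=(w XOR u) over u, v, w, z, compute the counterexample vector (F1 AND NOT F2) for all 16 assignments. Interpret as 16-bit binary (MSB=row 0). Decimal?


F1 = ((z XOR (z AND v)) XOR ((z AND NOT u) AND z))
F2 = (w XOR u)
Counterexample to F1=>F2 is where F1=1 and F2=0.
Evaluate each row (bits = u,v,w,z, MSB first):
  row 0 [0000]: F1=0 F2=0 -> F1&~F2 -> 0
  row 1 [0001]: F1=0 F2=0 -> F1&~F2 -> 0
  row 2 [0010]: F1=0 F2=1 -> F1&~F2 -> 0
  row 3 [0011]: F1=0 F2=1 -> F1&~F2 -> 0
  row 4 [0100]: F1=0 F2=0 -> F1&~F2 -> 0
  row 5 [0101]: F1=1 F2=0 -> F1&~F2 -> 1
  row 6 [0110]: F1=0 F2=1 -> F1&~F2 -> 0
  row 7 [0111]: F1=1 F2=1 -> F1&~F2 -> 0
  row 8 [1000]: F1=0 F2=1 -> F1&~F2 -> 0
  row 9 [1001]: F1=1 F2=1 -> F1&~F2 -> 0
  row 10 [1010]: F1=0 F2=0 -> F1&~F2 -> 0
  row 11 [1011]: F1=1 F2=0 -> F1&~F2 -> 1
  row 12 [1100]: F1=0 F2=1 -> F1&~F2 -> 0
  row 13 [1101]: F1=0 F2=1 -> F1&~F2 -> 0
  row 14 [1110]: F1=0 F2=0 -> F1&~F2 -> 0
  row 15 [1111]: F1=0 F2=0 -> F1&~F2 -> 0
Full result column, 4 rows per line (u,v fixed per line; w,z runs 00..11 left to right):
  rows 0-3 [u,v=00]: 0000  = hex 0
  rows 4-7 [u,v=01]: 0100  = hex 4
  rows 8-11 [u,v=10]: 0001  = hex 1
  rows 12-15 [u,v=11]: 0000  = hex 0
Counterexample vector (row 0 .. row 15) = 0000010000010000
Output column grouped in 4s = 0000 0100 0001 0000 = 0x0410
Convert to decimal digit by digit (value = value*16 + digit):
  0 -> 0
  0*16 + 4 = 4
  4*16 + 1 = 65
  65*16 + 0 = 1040
Decimal = 1040

1040


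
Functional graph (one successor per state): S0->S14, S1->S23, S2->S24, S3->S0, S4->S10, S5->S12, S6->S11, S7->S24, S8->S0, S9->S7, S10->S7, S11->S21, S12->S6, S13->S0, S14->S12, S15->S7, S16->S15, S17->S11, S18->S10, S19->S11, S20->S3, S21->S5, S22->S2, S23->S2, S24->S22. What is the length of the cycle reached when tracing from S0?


Trace from S0 until a state repeats:
  S0 -> S14 -> S12 -> S6 -> S11 -> S21 -> S5 -> S12
S12 first seen at step 2, revisited at step 7.
Cycle length = 7 - 2 = 5

5


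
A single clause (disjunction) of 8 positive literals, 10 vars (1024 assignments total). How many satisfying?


Step 1: Total=2^10=1024
Step 2: Unsat when all 8 false: 2^2=4
Step 3: Sat=1024-4=1020

1020


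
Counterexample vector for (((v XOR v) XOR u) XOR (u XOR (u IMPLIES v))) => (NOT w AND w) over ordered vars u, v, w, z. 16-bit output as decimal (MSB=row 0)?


F1 = (((v XOR v) XOR u) XOR (u XOR (u IMPLIES v)))
F2 = (NOT w AND w)
Counterexample to F1=>F2 is where F1=1 and F2=0.
Evaluate each row (bits = u,v,w,z, MSB first):
  row 0 [0000]: F1=1 F2=0 -> F1&~F2 -> 1
  row 1 [0001]: F1=1 F2=0 -> F1&~F2 -> 1
  row 2 [0010]: F1=1 F2=0 -> F1&~F2 -> 1
  row 3 [0011]: F1=1 F2=0 -> F1&~F2 -> 1
  row 4 [0100]: F1=1 F2=0 -> F1&~F2 -> 1
  row 5 [0101]: F1=1 F2=0 -> F1&~F2 -> 1
  row 6 [0110]: F1=1 F2=0 -> F1&~F2 -> 1
  row 7 [0111]: F1=1 F2=0 -> F1&~F2 -> 1
  row 8 [1000]: F1=0 F2=0 -> F1&~F2 -> 0
  row 9 [1001]: F1=0 F2=0 -> F1&~F2 -> 0
  row 10 [1010]: F1=0 F2=0 -> F1&~F2 -> 0
  row 11 [1011]: F1=0 F2=0 -> F1&~F2 -> 0
  row 12 [1100]: F1=1 F2=0 -> F1&~F2 -> 1
  row 13 [1101]: F1=1 F2=0 -> F1&~F2 -> 1
  row 14 [1110]: F1=1 F2=0 -> F1&~F2 -> 1
  row 15 [1111]: F1=1 F2=0 -> F1&~F2 -> 1
Full result column, 4 rows per line (u,v fixed per line; w,z runs 00..11 left to right):
  rows 0-3 [u,v=00]: 1111  = hex F
  rows 4-7 [u,v=01]: 1111  = hex F
  rows 8-11 [u,v=10]: 0000  = hex 0
  rows 12-15 [u,v=11]: 1111  = hex F
Counterexample vector (row 0 .. row 15) = 1111111100001111
Output column grouped in 4s = 1111 1111 0000 1111 = 0xFF0F
Convert to decimal digit by digit (value = value*16 + digit):
  F -> 15
  15*16 + 15 (F) = 255
  255*16 + 0 = 4080
  4080*16 + 15 (F) = 65295
Decimal = 65295

65295


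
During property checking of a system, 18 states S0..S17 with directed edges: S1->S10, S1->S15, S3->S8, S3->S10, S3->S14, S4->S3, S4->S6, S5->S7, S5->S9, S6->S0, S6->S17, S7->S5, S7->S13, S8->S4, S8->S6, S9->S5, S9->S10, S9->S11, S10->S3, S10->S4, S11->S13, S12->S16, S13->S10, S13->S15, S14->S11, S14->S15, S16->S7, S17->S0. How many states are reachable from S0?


BFS from S0:
  layer 0: {S0}
Reachable set: {S0}
Count = 1

1


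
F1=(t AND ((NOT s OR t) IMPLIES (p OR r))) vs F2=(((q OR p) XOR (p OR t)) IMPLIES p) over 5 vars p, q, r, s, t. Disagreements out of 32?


F1 = (t AND ((NOT s OR t) IMPLIES (p OR r)))
F2 = (((q OR p) XOR (p OR t)) IMPLIES p)
Evaluate both on each of 32 rows (bits = p,q,r,s,t):
  row 0 [00000]: F1=0 F2=1 (differ) -> 1
  row 1 [00001]: F1=0 F2=0 -> 0
  row 2 [00010]: F1=0 F2=1 (differ) -> 1
  row 3 [00011]: F1=0 F2=0 -> 0
  row 4 [00100]: F1=0 F2=1 (differ) -> 1
  row 5 [00101]: F1=1 F2=0 (differ) -> 1
  row 6 [00110]: F1=0 F2=1 (differ) -> 1
  row 7 [00111]: F1=1 F2=0 (differ) -> 1
  row 8 [01000]: F1=0 F2=0 -> 0
  row 9 [01001]: F1=0 F2=1 (differ) -> 1
  row 10 [01010]: F1=0 F2=0 -> 0
  row 11 [01011]: F1=0 F2=1 (differ) -> 1
  row 12 [01100]: F1=0 F2=0 -> 0
  row 13 [01101]: F1=1 F2=1 -> 0
  row 14 [01110]: F1=0 F2=0 -> 0
  row 15 [01111]: F1=1 F2=1 -> 0
  row 16 [10000]: F1=0 F2=1 (differ) -> 1
  row 17 [10001]: F1=1 F2=1 -> 0
  row 18 [10010]: F1=0 F2=1 (differ) -> 1
  row 19 [10011]: F1=1 F2=1 -> 0
  row 20 [10100]: F1=0 F2=1 (differ) -> 1
  row 21 [10101]: F1=1 F2=1 -> 0
  row 22 [10110]: F1=0 F2=1 (differ) -> 1
  row 23 [10111]: F1=1 F2=1 -> 0
  row 24 [11000]: F1=0 F2=1 (differ) -> 1
  row 25 [11001]: F1=1 F2=1 -> 0
  row 26 [11010]: F1=0 F2=1 (differ) -> 1
  row 27 [11011]: F1=1 F2=1 -> 0
  row 28 [11100]: F1=0 F2=1 (differ) -> 1
  row 29 [11101]: F1=1 F2=1 -> 0
  row 30 [11110]: F1=0 F2=1 (differ) -> 1
  row 31 [11111]: F1=1 F2=1 -> 0
Full result column, 8 rows per line (p,q fixed per line; r,s,t runs 000..111 left to right):
  rows 0-7 [p,q=00]: 10101111  (ones: 6)
  rows 8-15 [p,q=01]: 01010000  (ones: 2)
  rows 16-23 [p,q=10]: 10101010  (ones: 4)
  rows 24-31 [p,q=11]: 10101010  (ones: 4)
Disagreements = 6+2+4+4 = 16

16


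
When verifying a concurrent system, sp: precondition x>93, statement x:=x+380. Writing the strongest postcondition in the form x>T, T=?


Formula: sp(P, x:=E) = exists old_x. (x = E[old_x/x]) AND P[old_x/x] (old_x is the value of x before the assignment; eliminate old_x by solving x = E[old_x/x] for old_x)
Step 1: Precondition P: x>93, i.e. old_x > 93
Step 2: Assignment gives x = old_x + 380, so old_x = x - 380
Step 3: Substitute into P: x - 380 > 93
Step 4: Simplify: x > 93+380 = 473

473


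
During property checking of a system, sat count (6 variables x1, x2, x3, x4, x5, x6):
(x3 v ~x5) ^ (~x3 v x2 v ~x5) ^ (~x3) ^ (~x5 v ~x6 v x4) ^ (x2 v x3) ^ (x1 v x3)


CNF with 6 clauses over 6 vars (64 assignments).
An assignment satisfies CNF iff every clause has >=1 true literal.
Check each row (bits = x1,x2,x3,x4,x5,x6; clause T/F shown):
  row 0 [000000]: clauses=TTTTFF -> 0
  row 1 [000001]: clauses=TTTTFF -> 0
  row 2 [000010]: clauses=FTTTFF -> 0
  row 3 [000011]: clauses=FTTFFF -> 0
  row 4 [000100]: clauses=TTTTFF -> 0
  (every remaining row is evaluated the same way; all 64 results are listed next)
Full result column, 8 rows per line (x1,x2,x3 fixed per line; x4,x5,x6 runs 000..111 left to right):
  rows 0-7 [x1,x2,x3=000]: 00000000  (ones: 0)
  rows 8-15 [x1,x2,x3=001]: 00000000  (ones: 0)
  rows 16-23 [x1,x2,x3=010]: 00000000  (ones: 0)
  rows 24-31 [x1,x2,x3=011]: 00000000  (ones: 0)
  rows 32-39 [x1,x2,x3=100]: 00000000  (ones: 0)
  rows 40-47 [x1,x2,x3=101]: 00000000  (ones: 0)
  rows 48-55 [x1,x2,x3=110]: 11001100  (ones: 4)
  rows 56-63 [x1,x2,x3=111]: 00000000  (ones: 0)
Satisfying assignments = 0+0+0+0+0+0+4+0 = 4

4
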